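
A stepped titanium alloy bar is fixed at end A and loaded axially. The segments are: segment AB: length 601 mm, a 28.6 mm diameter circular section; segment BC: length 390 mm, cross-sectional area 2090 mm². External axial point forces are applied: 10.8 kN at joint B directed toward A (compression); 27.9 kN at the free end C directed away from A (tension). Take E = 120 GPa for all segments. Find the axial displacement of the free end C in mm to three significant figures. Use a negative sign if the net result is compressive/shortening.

0.177 mm

Internal axial forces (sectioning from the free end, tension +): N_BC = 27.9 kN, N_AB = 17.1 kN.
A_AB = 642.4 mm².
δ_AB = 17100·601/(642.4·120000) = 0.1333 mm
δ_BC = 27900·390/(2090·120000) = 0.04339 mm
δ = Σδ_i = 0.1767 mm.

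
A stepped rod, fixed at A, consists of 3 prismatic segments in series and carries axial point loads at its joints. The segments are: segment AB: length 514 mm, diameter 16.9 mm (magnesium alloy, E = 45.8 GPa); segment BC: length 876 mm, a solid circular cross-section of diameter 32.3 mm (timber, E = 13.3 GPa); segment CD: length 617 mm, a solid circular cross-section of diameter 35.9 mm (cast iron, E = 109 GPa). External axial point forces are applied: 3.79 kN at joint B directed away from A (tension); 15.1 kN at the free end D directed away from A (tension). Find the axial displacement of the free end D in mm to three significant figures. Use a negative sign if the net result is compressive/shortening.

2.24 mm

Internal axial forces (sectioning from the free end, tension +): N_CD = 15.1 kN, N_BC = 15.1 kN, N_AB = 18.89 kN.
A_AB = 224.3 mm².
A_BC = 819.4 mm².
A_CD = 1012 mm².
δ_AB = 18890·514/(224.3·45800) = 0.9451 mm
δ_BC = 15100·876/(819.4·13300) = 1.214 mm
δ_CD = 15100·617/(1012·109000) = 0.08444 mm
δ = Σδ_i = 2.243 mm.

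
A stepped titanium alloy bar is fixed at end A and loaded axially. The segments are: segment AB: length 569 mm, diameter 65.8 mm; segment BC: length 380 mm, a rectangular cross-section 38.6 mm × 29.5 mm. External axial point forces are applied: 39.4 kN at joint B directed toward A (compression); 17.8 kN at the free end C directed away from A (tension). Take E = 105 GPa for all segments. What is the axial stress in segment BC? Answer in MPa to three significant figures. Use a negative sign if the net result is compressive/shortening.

Internal axial forces (sectioning from the free end, tension +): N_BC = 17.8 kN, N_AB = -21.6 kN.
A_BC = 1139 mm².
σ_BC = N_BC/A_BC = 17800/1139 = 15.63 MPa.

15.6 MPa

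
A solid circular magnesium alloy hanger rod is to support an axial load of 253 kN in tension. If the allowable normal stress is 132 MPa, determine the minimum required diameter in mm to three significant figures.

49.4 mm

Required area A ≥ P/σ_allow = 253000/132 = 1917 mm².
For a solid circular section, d ≥ √(4A/π) = 49.4 mm.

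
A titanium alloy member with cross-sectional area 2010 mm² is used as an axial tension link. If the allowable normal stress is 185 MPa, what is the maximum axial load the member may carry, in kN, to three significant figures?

P_max = σ_allow · A = 185 · 2010 = 371800 N = 371.9 kN.

372 kN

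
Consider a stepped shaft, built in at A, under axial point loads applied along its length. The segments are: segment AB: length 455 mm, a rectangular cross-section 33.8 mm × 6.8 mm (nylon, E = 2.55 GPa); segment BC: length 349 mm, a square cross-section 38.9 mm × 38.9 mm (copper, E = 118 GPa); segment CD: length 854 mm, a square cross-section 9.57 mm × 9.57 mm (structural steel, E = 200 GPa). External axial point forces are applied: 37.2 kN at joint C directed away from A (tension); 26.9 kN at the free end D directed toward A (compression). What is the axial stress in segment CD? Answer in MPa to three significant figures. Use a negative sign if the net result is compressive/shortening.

Internal axial forces (sectioning from the free end, tension +): N_CD = -26.9 kN, N_BC = 10.3 kN, N_AB = 10.3 kN.
A_CD = 91.58 mm².
σ_CD = N_CD/A_CD = -26900/91.58 = -293.7 MPa.

-294 MPa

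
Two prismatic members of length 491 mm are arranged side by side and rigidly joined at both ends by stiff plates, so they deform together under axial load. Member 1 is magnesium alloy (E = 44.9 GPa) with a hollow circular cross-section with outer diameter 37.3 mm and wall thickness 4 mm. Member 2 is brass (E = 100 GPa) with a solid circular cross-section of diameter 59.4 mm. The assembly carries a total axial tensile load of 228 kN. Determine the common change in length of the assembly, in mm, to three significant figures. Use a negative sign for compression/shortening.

A_1 = 418.5 mm².
A_2 = 2771 mm².
Equal strain + equilibrium ⇒ each member carries load in proportion to AE: A₁E₁ = 18790000 N, A₂E₂ = 277100000 N, ΣAE = 295900000 N.
δ = PL/ΣAE = 228000·491/295900000 = 0.3783 mm.

0.378 mm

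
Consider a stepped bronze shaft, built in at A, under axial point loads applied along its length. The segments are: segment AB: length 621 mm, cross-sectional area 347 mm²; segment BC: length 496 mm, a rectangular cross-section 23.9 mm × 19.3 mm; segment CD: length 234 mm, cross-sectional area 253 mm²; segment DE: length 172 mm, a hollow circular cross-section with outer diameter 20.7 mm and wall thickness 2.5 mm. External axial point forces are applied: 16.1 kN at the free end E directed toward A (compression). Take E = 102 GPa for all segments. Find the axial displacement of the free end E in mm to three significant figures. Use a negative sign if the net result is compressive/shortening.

-0.788 mm

Internal axial forces (sectioning from the free end, tension +): N_DE = -16.1 kN, N_CD = -16.1 kN, N_BC = -16.1 kN, N_AB = -16.1 kN.
A_BC = 461.3 mm².
A_DE = 142.9 mm².
δ_AB = -16100·621/(347·102000) = -0.2825 mm
δ_BC = -16100·496/(461.3·102000) = -0.1697 mm
δ_CD = -16100·234/(253·102000) = -0.146 mm
δ_DE = -16100·172/(142.9·102000) = -0.1899 mm
δ = Σδ_i = -0.7881 mm.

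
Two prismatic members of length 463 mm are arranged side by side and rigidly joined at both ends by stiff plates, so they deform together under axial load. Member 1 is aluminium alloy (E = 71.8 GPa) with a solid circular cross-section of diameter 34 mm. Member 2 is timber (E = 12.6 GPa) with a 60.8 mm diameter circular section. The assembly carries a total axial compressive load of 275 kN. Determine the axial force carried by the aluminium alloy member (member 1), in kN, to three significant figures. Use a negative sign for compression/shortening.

A_1 = 907.9 mm².
A_2 = 2903 mm².
Equal strain + equilibrium ⇒ each member carries load in proportion to AE: A₁E₁ = 65190000 N, A₂E₂ = 36580000 N, ΣAE = 101800000 N.
F₁ = P·A₁E₁/ΣAE = -275000·65190000/101800000 = -176100 N.

-176 kN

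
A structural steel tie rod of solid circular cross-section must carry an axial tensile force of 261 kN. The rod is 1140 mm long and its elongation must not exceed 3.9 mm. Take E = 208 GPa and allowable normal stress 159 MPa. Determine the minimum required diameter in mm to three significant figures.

45.7 mm

Required area A ≥ P/σ_allow = 261000/159 = 1642 mm².
For a solid circular section, d ≥ √(4A/π) = 45.72 mm.
Elongation limit: A ≥ PL/(Eδ_allow) = 261000·1140/(208000·3.9) = 366.8 mm² ⇒ d ≥ 21.61 mm.
The stress limit governs.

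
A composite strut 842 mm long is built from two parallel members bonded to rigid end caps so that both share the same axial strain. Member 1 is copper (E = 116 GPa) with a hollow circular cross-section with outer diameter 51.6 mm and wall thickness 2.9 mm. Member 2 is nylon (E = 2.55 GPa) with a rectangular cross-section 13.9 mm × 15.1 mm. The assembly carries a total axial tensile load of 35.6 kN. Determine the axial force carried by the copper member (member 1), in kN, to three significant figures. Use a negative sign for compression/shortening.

35.2 kN

A_1 = 443.7 mm².
A_2 = 209.9 mm².
Equal strain + equilibrium ⇒ each member carries load in proportion to AE: A₁E₁ = 51470000 N, A₂E₂ = 535200 N, ΣAE = 52000000 N.
F₁ = P·A₁E₁/ΣAE = 35600·51470000/52000000 = 35230 N.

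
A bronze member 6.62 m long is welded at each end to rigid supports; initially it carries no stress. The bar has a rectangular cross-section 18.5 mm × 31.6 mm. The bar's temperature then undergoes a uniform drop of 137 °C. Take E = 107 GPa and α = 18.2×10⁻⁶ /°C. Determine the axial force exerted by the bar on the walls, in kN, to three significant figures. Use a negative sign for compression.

Free thermal expansion αLΔT = 18.2e-6 · 6620 · -137 = -16.51 mm.
The walls impose strain ε = −(-16.51)/6620 = 2.4934e-03; σ = Eε = 107000 · 2.4934e-03 = 266.8 MPa.
Wall reaction R = σ·A = 266.8·584.6 = 156000 N = 156 kN.

156 kN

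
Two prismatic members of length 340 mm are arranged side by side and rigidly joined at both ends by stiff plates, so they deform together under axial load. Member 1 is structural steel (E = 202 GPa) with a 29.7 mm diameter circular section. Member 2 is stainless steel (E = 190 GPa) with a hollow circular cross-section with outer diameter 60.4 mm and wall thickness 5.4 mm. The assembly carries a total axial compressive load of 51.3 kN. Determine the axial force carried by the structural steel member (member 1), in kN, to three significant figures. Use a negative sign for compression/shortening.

A_1 = 692.8 mm².
A_2 = 933.1 mm².
Equal strain + equilibrium ⇒ each member carries load in proportion to AE: A₁E₁ = 139900000 N, A₂E₂ = 177300000 N, ΣAE = 317200000 N.
F₁ = P·A₁E₁/ΣAE = -51300·139900000/317200000 = -22630 N.

-22.6 kN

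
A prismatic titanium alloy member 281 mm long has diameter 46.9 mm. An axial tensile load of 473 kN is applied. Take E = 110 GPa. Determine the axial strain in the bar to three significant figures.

0.00249

A = 1728 mm².
σ = N/A = 273.8 MPa; ε = σ/E = 273.8/110000 = 2.489e-03.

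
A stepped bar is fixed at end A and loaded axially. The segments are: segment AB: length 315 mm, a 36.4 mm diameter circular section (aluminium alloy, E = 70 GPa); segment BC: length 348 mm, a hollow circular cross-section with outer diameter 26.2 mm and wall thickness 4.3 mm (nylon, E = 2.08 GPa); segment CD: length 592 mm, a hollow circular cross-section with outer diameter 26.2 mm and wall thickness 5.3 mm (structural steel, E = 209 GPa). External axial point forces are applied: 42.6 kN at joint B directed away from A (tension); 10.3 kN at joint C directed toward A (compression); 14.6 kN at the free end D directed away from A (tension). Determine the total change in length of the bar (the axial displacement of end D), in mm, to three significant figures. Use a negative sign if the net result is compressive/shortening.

Internal axial forces (sectioning from the free end, tension +): N_CD = 14.6 kN, N_BC = 4.3 kN, N_AB = 46.9 kN.
A_AB = 1041 mm².
A_BC = 295.8 mm².
A_CD = 348 mm².
δ_AB = 46900·315/(1041·70000) = 0.2028 mm
δ_BC = 4300·348/(295.8·2080) = 2.432 mm
δ_CD = 14600·592/(348·209000) = 0.1188 mm
δ = Σδ_i = 2.753 mm.

2.75 mm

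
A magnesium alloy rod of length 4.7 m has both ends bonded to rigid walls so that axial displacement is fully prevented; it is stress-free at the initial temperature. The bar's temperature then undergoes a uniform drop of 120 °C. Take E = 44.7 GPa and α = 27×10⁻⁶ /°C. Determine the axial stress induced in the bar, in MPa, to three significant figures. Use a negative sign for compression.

Free thermal expansion αLΔT = 27e-6 · 4700 · -120 = -15.23 mm.
The walls impose strain ε = −(-15.23)/4700 = 3.2400e-03; σ = Eε = 44700 · 3.2400e-03 = 144.8 MPa.

145 MPa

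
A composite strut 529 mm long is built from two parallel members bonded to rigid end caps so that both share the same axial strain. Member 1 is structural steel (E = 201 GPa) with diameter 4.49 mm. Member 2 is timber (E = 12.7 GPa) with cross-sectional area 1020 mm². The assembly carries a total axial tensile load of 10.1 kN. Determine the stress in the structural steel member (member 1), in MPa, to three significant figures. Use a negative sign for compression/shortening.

126 MPa

A_1 = 15.83 mm².
Equal strain + equilibrium ⇒ each member carries load in proportion to AE: A₁E₁ = 3183000 N, A₂E₂ = 12950000 N, ΣAE = 16140000 N.
σ₁ = P·E₁/ΣAE = 10100·201000/16140000 = 125.8 MPa.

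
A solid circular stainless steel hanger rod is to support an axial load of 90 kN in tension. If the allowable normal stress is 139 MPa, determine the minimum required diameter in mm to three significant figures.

Required area A ≥ P/σ_allow = 90000/139 = 647.5 mm².
For a solid circular section, d ≥ √(4A/π) = 28.71 mm.

28.7 mm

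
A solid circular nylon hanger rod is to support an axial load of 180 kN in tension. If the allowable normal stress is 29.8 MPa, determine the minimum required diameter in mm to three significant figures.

Required area A ≥ P/σ_allow = 180000/29.8 = 6040 mm².
For a solid circular section, d ≥ √(4A/π) = 87.7 mm.

87.7 mm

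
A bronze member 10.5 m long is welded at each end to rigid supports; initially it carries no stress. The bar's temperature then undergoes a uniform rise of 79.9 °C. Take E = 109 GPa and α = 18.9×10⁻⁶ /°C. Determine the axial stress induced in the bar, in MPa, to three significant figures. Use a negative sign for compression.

-165 MPa

Free thermal expansion αLΔT = 18.9e-6 · 10500 · 79.9 = 15.86 mm.
The walls impose strain ε = −(15.86)/10500 = -1.5101e-03; σ = Eε = 109000 · -1.5101e-03 = -164.6 MPa.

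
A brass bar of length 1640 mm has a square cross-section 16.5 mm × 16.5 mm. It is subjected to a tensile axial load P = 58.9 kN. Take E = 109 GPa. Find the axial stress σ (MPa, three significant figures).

216 MPa

A = 272.2 mm².
σ = N/A = 58900/272.2 = 216.3 MPa.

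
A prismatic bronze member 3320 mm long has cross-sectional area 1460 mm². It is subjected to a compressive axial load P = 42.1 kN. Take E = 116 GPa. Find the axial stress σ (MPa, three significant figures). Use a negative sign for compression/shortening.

-28.8 MPa

σ = N/A = -42100/1460 = -28.84 MPa.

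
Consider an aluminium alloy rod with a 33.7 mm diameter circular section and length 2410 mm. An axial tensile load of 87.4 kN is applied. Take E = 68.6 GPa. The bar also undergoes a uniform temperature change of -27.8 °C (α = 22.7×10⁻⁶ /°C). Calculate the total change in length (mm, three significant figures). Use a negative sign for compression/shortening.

1.92 mm

A = 892 mm².
δ_mech = NL/(AE) = 87400·2410/(892·68600) = 3.442 mm.
δ_thermal = αLΔT = 22.7e-6·2410·-27.8 = -1.521 mm.
δ = δ_mech + δ_thermal = 1.921 mm.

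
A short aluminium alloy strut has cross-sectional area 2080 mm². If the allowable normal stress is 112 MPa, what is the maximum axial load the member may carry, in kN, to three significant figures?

233 kN

P_max = σ_allow · A = 112 · 2080 = 233000 N = 233 kN.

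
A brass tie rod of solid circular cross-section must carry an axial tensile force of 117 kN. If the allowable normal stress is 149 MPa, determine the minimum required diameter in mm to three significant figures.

Required area A ≥ P/σ_allow = 117000/149 = 785.2 mm².
For a solid circular section, d ≥ √(4A/π) = 31.62 mm.

31.6 mm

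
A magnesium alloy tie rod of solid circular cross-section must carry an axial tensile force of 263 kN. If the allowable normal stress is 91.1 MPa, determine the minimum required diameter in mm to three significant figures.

Required area A ≥ P/σ_allow = 263000/91.1 = 2887 mm².
For a solid circular section, d ≥ √(4A/π) = 60.63 mm.

60.6 mm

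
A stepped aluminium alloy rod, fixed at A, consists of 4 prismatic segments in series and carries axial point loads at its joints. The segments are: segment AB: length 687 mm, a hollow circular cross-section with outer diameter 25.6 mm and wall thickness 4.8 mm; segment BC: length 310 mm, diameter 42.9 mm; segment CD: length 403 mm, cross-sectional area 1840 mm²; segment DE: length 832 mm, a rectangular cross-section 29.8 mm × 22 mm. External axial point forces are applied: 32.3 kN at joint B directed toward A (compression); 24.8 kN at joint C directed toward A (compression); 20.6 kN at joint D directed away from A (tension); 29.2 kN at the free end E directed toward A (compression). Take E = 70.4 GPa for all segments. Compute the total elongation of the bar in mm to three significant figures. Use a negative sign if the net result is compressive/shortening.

-2.70 mm

Internal axial forces (sectioning from the free end, tension +): N_DE = -29.2 kN, N_CD = -8.6 kN, N_BC = -33.4 kN, N_AB = -65.7 kN.
A_AB = 313.7 mm².
A_BC = 1445 mm².
A_DE = 655.6 mm².
δ_AB = -65700·687/(313.7·70400) = -2.044 mm
δ_BC = -33400·310/(1445·70400) = -0.1017 mm
δ_CD = -8600·403/(1840·70400) = -0.02676 mm
δ_DE = -29200·832/(655.6·70400) = -0.5264 mm
δ = Σδ_i = -2.699 mm.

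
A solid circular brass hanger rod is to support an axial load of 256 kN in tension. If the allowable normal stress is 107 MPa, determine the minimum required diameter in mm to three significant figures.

55.2 mm

Required area A ≥ P/σ_allow = 256000/107 = 2393 mm².
For a solid circular section, d ≥ √(4A/π) = 55.19 mm.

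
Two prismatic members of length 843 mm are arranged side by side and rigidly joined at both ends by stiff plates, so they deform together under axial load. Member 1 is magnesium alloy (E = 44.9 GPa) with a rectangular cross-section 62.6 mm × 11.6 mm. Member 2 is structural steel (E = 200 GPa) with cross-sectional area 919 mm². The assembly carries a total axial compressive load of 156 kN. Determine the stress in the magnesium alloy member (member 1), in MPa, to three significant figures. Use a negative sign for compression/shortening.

A_1 = 726.2 mm².
Equal strain + equilibrium ⇒ each member carries load in proportion to AE: A₁E₁ = 32600000 N, A₂E₂ = 183800000 N, ΣAE = 216400000 N.
σ₁ = P·E₁/ΣAE = -156000·44900/216400000 = -32.37 MPa.

-32.4 MPa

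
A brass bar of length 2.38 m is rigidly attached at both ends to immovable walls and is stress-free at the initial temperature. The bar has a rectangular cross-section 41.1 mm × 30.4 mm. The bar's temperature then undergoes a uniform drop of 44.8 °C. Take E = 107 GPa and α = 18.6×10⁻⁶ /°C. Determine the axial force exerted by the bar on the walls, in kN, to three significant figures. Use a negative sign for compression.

111 kN

Free thermal expansion αLΔT = 18.6e-6 · 2380 · -44.8 = -1.983 mm.
The walls impose strain ε = −(-1.983)/2380 = 8.3328e-04; σ = Eε = 107000 · 8.3328e-04 = 89.16 MPa.
Wall reaction R = σ·A = 89.16·1249 = 111400 N = 111.4 kN.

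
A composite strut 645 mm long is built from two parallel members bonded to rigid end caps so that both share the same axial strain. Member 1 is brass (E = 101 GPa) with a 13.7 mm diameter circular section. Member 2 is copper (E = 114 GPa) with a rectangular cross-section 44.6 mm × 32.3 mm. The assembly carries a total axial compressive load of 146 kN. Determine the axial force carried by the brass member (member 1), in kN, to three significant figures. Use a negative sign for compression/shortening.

-12.1 kN

A_1 = 147.4 mm².
A_2 = 1441 mm².
Equal strain + equilibrium ⇒ each member carries load in proportion to AE: A₁E₁ = 14890000 N, A₂E₂ = 164200000 N, ΣAE = 179100000 N.
F₁ = P·A₁E₁/ΣAE = -146000·14890000/179100000 = -12140 N.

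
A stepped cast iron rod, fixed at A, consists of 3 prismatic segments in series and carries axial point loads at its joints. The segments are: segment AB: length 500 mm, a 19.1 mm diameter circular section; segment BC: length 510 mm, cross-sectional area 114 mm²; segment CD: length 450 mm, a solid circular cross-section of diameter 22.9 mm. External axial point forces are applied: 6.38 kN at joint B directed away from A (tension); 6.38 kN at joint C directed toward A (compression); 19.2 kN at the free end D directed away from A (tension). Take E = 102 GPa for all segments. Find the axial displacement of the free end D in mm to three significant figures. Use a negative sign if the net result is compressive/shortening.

1.10 mm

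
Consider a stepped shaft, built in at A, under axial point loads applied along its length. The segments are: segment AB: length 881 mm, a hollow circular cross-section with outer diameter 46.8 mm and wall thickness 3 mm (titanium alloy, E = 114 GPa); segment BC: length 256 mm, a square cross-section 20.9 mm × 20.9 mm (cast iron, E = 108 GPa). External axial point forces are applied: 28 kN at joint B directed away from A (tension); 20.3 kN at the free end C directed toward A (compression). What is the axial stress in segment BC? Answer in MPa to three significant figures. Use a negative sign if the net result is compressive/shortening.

-46.5 MPa

Internal axial forces (sectioning from the free end, tension +): N_BC = -20.3 kN, N_AB = 7.7 kN.
A_BC = 436.8 mm².
σ_BC = N_BC/A_BC = -20300/436.8 = -46.47 MPa.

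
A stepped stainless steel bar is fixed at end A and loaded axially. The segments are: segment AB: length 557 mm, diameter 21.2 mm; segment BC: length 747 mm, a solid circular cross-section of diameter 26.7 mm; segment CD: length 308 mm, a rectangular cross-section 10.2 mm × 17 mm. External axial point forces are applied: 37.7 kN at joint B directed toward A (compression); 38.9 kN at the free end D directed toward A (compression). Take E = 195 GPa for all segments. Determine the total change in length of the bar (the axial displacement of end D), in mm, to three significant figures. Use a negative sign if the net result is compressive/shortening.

Internal axial forces (sectioning from the free end, tension +): N_CD = -38.9 kN, N_BC = -38.9 kN, N_AB = -76.6 kN.
A_AB = 353 mm².
A_BC = 559.9 mm².
A_CD = 173.4 mm².
δ_AB = -76600·557/(353·195000) = -0.6199 mm
δ_BC = -38900·747/(559.9·195000) = -0.2661 mm
δ_CD = -38900·308/(173.4·195000) = -0.3543 mm
δ = Σδ_i = -1.24 mm.

-1.24 mm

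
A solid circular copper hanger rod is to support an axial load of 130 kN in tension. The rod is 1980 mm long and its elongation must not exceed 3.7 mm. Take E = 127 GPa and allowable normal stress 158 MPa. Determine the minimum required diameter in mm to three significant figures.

32.4 mm

Required area A ≥ P/σ_allow = 130000/158 = 822.8 mm².
For a solid circular section, d ≥ √(4A/π) = 32.37 mm.
Elongation limit: A ≥ PL/(Eδ_allow) = 130000·1980/(127000·3.7) = 547.8 mm² ⇒ d ≥ 26.41 mm.
The stress limit governs.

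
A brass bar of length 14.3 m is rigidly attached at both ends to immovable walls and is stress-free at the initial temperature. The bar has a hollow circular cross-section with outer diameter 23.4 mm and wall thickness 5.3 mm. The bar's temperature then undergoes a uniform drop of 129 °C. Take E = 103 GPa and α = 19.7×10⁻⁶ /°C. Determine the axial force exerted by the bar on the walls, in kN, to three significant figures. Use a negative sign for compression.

78.9 kN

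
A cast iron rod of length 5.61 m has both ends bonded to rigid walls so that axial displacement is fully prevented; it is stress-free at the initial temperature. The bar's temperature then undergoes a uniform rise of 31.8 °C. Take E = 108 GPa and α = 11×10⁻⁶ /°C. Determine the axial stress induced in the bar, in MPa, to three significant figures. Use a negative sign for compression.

-37.8 MPa

Free thermal expansion αLΔT = 11e-6 · 5610 · 31.8 = 1.962 mm.
The walls impose strain ε = −(1.962)/5610 = -3.4980e-04; σ = Eε = 108000 · -3.4980e-04 = -37.78 MPa.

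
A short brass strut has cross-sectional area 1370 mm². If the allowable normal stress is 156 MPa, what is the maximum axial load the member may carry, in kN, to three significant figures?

P_max = σ_allow · A = 156 · 1370 = 213700 N = 213.7 kN.

214 kN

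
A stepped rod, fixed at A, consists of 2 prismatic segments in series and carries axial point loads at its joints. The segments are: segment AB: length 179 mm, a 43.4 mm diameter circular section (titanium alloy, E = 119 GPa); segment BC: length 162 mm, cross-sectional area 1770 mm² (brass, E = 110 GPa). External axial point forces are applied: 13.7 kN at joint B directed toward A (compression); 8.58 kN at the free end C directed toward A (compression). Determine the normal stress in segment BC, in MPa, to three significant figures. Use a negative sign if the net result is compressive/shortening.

Internal axial forces (sectioning from the free end, tension +): N_BC = -8.58 kN, N_AB = -22.28 kN.
σ_BC = N_BC/A_BC = -8580/1770 = -4.847 MPa.

-4.85 MPa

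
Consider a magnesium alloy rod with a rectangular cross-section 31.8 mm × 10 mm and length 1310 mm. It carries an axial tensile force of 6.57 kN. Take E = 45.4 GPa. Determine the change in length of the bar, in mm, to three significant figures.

A = 318 mm².
δ_mech = NL/(AE) = 6570·1310/(318·45400) = 0.5961 mm.

0.596 mm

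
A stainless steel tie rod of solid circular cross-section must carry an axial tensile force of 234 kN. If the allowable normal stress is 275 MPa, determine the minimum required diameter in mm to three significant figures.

Required area A ≥ P/σ_allow = 234000/275 = 850.9 mm².
For a solid circular section, d ≥ √(4A/π) = 32.92 mm.

32.9 mm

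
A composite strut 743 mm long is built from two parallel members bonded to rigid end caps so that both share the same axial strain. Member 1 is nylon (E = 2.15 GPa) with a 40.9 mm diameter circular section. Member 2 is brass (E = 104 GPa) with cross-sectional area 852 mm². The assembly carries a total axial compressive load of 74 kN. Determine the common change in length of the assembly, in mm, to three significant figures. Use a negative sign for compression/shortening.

-0.601 mm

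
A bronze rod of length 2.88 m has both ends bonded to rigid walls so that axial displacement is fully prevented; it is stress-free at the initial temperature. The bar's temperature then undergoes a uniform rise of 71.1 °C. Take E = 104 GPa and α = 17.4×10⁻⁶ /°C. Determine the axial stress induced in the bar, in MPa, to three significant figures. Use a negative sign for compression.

-129 MPa

Free thermal expansion αLΔT = 17.4e-6 · 2880 · 71.1 = 3.563 mm.
The walls impose strain ε = −(3.563)/2880 = -1.2371e-03; σ = Eε = 104000 · -1.2371e-03 = -128.7 MPa.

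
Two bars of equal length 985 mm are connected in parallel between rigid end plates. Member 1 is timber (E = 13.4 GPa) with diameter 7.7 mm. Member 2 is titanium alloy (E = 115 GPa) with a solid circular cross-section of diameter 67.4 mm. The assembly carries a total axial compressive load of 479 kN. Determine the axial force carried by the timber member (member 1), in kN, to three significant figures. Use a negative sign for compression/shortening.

A_1 = 46.57 mm².
A_2 = 3568 mm².
Equal strain + equilibrium ⇒ each member carries load in proportion to AE: A₁E₁ = 624000 N, A₂E₂ = 410300000 N, ΣAE = 410900000 N.
F₁ = P·A₁E₁/ΣAE = -479000·624000/410900000 = -727.4 N.

-0.727 kN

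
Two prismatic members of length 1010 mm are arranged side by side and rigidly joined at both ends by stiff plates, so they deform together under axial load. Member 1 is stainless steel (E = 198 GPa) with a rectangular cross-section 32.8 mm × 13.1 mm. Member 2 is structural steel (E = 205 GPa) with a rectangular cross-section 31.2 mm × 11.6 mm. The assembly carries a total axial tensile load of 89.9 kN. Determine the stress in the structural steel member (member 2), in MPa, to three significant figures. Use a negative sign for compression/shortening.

116 MPa

A_1 = 429.7 mm².
A_2 = 361.9 mm².
Equal strain + equilibrium ⇒ each member carries load in proportion to AE: A₁E₁ = 85080000 N, A₂E₂ = 74190000 N, ΣAE = 159300000 N.
σ₂ = P·E₂/ΣAE = 89900·205000/159300000 = 115.7 MPa.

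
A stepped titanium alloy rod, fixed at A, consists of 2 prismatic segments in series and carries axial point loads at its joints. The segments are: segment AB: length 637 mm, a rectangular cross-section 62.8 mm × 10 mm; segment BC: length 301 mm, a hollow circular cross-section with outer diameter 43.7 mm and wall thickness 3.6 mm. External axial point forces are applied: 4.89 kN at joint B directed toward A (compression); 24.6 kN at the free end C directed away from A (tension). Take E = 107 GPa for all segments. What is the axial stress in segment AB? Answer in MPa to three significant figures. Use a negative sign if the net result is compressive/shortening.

31.4 MPa

Internal axial forces (sectioning from the free end, tension +): N_BC = 24.6 kN, N_AB = 19.71 kN.
A_AB = 628 mm².
σ_AB = N_AB/A_AB = 19710/628 = 31.39 MPa.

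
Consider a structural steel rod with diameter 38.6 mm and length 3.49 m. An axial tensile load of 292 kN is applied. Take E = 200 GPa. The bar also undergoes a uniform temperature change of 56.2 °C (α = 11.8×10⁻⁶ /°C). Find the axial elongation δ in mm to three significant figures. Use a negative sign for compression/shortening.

A = 1170 mm².
δ_mech = NL/(AE) = 292000·3490/(1170·200000) = 4.354 mm.
δ_thermal = αLΔT = 11.8e-6·3490·56.2 = 2.314 mm.
δ = δ_mech + δ_thermal = 6.669 mm.

6.67 mm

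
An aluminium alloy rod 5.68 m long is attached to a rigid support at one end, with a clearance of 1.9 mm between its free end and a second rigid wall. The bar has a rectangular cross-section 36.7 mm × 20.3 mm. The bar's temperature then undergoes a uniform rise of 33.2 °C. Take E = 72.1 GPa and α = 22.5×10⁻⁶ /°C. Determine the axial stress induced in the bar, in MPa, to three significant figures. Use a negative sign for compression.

-29.7 MPa

Free thermal expansion αLΔT = 22.5e-6 · 5680 · 33.2 = 4.243 mm.
The walls engage after the gap closes; constrained expansion = 4.243 − 1.9 = 2.343 mm.
The walls impose strain ε = −(2.343)/5680 = -4.1249e-04; σ = Eε = 72100 · -4.1249e-04 = -29.74 MPa.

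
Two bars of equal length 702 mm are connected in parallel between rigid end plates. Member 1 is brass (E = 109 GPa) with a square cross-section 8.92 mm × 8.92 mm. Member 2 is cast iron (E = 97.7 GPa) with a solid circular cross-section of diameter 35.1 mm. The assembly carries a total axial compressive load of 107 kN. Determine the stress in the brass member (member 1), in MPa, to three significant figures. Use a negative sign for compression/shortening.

A_1 = 79.57 mm².
A_2 = 967.6 mm².
Equal strain + equilibrium ⇒ each member carries load in proportion to AE: A₁E₁ = 8673000 N, A₂E₂ = 94540000 N, ΣAE = 103200000 N.
σ₁ = P·E₁/ΣAE = -107000·109000/103200000 = -113 MPa.

-113 MPa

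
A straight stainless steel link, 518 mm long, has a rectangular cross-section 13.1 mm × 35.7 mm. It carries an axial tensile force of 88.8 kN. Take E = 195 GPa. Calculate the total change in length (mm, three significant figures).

A = 467.7 mm².
δ_mech = NL/(AE) = 88800·518/(467.7·195000) = 0.5044 mm.

0.504 mm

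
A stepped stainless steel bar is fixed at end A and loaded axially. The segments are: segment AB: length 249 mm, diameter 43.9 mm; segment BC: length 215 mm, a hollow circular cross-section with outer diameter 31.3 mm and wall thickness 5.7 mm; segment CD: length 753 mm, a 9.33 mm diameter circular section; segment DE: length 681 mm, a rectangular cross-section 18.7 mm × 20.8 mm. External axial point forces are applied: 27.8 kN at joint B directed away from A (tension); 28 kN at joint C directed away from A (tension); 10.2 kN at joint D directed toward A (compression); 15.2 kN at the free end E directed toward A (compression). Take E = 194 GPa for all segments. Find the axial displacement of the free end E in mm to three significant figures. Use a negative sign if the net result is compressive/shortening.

-1.55 mm

Internal axial forces (sectioning from the free end, tension +): N_DE = -15.2 kN, N_CD = -25.4 kN, N_BC = 2.6 kN, N_AB = 30.4 kN.
A_AB = 1514 mm².
A_BC = 458.4 mm².
A_CD = 68.37 mm².
A_DE = 389 mm².
δ_AB = 30400·249/(1514·194000) = 0.02578 mm
δ_BC = 2600·215/(458.4·194000) = 0.006286 mm
δ_CD = -25400·753/(68.37·194000) = -1.442 mm
δ_DE = -15200·681/(389·194000) = -0.1372 mm
δ = Σδ_i = -1.547 mm.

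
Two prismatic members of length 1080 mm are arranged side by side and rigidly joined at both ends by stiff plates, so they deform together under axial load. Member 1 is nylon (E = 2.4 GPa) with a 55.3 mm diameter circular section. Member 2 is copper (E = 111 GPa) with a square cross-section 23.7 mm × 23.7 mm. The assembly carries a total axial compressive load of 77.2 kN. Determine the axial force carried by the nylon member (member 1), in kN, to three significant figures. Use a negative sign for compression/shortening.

-6.53 kN

A_1 = 2402 mm².
A_2 = 561.7 mm².
Equal strain + equilibrium ⇒ each member carries load in proportion to AE: A₁E₁ = 5764000 N, A₂E₂ = 62350000 N, ΣAE = 68110000 N.
F₁ = P·A₁E₁/ΣAE = -77200·5764000/68110000 = -6533 N.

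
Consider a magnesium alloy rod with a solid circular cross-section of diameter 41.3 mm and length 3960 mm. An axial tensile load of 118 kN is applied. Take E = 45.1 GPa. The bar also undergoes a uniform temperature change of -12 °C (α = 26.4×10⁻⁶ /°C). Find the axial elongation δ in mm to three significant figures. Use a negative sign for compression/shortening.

A = 1340 mm².
δ_mech = NL/(AE) = 118000·3960/(1340·45100) = 7.734 mm.
δ_thermal = αLΔT = 26.4e-6·3960·-12 = -1.255 mm.
δ = δ_mech + δ_thermal = 6.48 mm.

6.48 mm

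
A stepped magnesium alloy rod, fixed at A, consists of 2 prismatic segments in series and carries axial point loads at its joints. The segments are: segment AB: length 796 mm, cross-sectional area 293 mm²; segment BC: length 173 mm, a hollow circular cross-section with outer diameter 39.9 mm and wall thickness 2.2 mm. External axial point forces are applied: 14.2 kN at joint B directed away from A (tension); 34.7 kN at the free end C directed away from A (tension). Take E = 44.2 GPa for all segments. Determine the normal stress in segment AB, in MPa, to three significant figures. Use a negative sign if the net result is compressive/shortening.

167 MPa

Internal axial forces (sectioning from the free end, tension +): N_BC = 34.7 kN, N_AB = 48.9 kN.
σ_AB = N_AB/A_AB = 48900/293 = 166.9 MPa.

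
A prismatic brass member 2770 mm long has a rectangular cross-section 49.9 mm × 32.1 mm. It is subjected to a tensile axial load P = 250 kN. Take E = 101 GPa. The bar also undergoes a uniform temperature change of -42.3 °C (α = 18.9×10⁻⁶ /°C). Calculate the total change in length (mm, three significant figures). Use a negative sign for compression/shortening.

2.07 mm

A = 1602 mm².
δ_mech = NL/(AE) = 250000·2770/(1602·101000) = 4.28 mm.
δ_thermal = αLΔT = 18.9e-6·2770·-42.3 = -2.215 mm.
δ = δ_mech + δ_thermal = 2.066 mm.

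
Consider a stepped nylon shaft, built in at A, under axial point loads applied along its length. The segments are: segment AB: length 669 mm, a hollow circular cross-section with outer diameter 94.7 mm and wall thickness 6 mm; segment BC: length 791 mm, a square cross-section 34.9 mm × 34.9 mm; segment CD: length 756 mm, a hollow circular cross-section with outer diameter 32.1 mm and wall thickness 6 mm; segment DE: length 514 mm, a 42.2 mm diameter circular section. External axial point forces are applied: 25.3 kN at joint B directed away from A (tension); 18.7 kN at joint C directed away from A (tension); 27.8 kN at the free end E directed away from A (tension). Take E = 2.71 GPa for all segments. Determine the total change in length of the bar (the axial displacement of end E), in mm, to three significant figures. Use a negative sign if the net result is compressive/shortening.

41.3 mm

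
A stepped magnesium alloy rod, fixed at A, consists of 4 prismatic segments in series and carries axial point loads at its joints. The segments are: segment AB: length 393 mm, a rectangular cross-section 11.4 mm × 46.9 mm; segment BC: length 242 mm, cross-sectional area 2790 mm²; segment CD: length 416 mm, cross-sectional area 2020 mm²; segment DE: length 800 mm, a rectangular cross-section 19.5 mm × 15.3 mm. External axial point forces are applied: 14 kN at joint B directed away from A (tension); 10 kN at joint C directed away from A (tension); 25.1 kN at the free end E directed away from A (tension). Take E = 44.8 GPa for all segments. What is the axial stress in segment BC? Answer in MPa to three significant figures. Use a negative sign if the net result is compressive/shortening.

12.6 MPa

Internal axial forces (sectioning from the free end, tension +): N_DE = 25.1 kN, N_CD = 25.1 kN, N_BC = 35.1 kN, N_AB = 49.1 kN.
σ_BC = N_BC/A_BC = 35100/2790 = 12.58 MPa.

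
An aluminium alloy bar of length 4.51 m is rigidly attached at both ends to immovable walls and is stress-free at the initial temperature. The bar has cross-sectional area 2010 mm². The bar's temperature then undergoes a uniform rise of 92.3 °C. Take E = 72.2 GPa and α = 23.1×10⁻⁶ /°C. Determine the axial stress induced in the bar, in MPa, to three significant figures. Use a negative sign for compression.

-154 MPa

Free thermal expansion αLΔT = 23.1e-6 · 4510 · 92.3 = 9.616 mm.
The walls impose strain ε = −(9.616)/4510 = -2.1321e-03; σ = Eε = 72200 · -2.1321e-03 = -153.9 MPa.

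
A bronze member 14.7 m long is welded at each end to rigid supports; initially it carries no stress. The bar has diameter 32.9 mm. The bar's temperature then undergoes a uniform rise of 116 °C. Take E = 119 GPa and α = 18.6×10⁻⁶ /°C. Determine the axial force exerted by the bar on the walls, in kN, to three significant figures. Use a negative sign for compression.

Free thermal expansion αLΔT = 18.6e-6 · 14700 · 116 = 31.72 mm.
The walls impose strain ε = −(31.72)/14700 = -2.1576e-03; σ = Eε = 119000 · -2.1576e-03 = -256.8 MPa.
Wall reaction R = σ·A = -256.8·850.1 = -218300 N = -218.3 kN.

-218 kN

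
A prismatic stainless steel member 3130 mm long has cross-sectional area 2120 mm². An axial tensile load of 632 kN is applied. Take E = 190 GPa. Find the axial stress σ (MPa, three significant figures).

298 MPa

σ = N/A = 632000/2120 = 298.1 MPa.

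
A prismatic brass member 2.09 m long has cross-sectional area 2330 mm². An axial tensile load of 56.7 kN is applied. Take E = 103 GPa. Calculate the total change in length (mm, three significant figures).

δ_mech = NL/(AE) = 56700·2090/(2330·103000) = 0.4938 mm.

0.494 mm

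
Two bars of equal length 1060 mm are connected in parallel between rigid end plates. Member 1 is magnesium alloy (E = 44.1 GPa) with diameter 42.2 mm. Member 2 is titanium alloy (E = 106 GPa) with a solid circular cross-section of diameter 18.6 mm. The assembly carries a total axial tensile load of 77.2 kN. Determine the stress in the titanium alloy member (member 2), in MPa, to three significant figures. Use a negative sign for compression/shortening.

A_1 = 1399 mm².
A_2 = 271.7 mm².
Equal strain + equilibrium ⇒ each member carries load in proportion to AE: A₁E₁ = 61680000 N, A₂E₂ = 28800000 N, ΣAE = 90480000 N.
σ₂ = P·E₂/ΣAE = 77200·106000/90480000 = 90.44 MPa.

90.4 MPa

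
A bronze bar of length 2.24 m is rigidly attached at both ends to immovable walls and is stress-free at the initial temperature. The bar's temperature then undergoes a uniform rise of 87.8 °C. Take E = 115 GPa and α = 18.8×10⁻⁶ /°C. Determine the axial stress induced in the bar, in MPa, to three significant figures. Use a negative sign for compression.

Free thermal expansion αLΔT = 18.8e-6 · 2240 · 87.8 = 3.697 mm.
The walls impose strain ε = −(3.697)/2240 = -1.6506e-03; σ = Eε = 115000 · -1.6506e-03 = -189.8 MPa.

-190 MPa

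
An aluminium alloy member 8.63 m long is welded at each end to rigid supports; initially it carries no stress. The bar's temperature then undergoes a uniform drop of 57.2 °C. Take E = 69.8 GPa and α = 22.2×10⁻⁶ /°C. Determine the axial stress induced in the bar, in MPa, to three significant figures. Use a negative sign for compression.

88.6 MPa

Free thermal expansion αLΔT = 22.2e-6 · 8630 · -57.2 = -10.96 mm.
The walls impose strain ε = −(-10.96)/8630 = 1.2698e-03; σ = Eε = 69800 · 1.2698e-03 = 88.63 MPa.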